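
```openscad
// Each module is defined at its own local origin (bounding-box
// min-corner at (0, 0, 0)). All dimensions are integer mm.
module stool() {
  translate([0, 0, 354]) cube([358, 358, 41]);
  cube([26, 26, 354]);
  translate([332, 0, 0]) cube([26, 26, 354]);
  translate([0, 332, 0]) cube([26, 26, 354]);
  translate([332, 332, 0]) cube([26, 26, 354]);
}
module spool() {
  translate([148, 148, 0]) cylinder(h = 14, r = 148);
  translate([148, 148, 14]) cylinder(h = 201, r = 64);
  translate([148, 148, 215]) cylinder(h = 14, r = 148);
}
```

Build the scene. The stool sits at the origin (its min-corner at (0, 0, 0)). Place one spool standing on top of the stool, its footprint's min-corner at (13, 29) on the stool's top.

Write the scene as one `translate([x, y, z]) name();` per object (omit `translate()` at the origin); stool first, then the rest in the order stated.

stool();
translate([13, 29, 395]) spool();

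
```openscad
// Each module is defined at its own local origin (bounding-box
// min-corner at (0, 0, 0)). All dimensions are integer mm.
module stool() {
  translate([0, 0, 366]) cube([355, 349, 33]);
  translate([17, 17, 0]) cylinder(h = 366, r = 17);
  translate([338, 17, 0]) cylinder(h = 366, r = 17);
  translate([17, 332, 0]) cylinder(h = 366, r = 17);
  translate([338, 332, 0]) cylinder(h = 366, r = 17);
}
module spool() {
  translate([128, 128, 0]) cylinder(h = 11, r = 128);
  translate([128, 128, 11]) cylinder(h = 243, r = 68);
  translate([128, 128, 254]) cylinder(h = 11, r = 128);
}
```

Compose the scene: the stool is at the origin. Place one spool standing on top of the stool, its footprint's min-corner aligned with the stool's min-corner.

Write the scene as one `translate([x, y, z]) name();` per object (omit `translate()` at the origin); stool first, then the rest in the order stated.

stool();
translate([0, 0, 399]) spool();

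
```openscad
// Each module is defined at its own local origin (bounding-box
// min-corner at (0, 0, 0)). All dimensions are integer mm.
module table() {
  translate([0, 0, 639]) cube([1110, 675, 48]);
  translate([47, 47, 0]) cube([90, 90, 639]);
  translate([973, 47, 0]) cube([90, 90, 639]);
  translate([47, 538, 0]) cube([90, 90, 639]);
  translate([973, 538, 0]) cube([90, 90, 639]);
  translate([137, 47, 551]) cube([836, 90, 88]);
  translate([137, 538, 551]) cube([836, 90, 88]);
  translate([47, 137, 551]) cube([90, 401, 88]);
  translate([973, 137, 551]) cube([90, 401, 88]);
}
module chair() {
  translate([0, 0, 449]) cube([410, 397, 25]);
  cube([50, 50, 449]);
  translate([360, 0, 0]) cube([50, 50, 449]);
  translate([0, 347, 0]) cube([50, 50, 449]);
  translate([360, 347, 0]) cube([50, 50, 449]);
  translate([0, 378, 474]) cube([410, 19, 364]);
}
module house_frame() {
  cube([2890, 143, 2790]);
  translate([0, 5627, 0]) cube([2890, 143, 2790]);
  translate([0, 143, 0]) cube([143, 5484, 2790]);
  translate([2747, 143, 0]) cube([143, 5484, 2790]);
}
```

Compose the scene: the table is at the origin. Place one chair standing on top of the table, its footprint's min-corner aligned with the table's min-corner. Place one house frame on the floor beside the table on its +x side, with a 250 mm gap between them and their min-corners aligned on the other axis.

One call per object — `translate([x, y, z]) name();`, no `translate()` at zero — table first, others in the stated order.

table();
translate([0, 0, 687]) chair();
translate([1360, 0, 0]) house_frame();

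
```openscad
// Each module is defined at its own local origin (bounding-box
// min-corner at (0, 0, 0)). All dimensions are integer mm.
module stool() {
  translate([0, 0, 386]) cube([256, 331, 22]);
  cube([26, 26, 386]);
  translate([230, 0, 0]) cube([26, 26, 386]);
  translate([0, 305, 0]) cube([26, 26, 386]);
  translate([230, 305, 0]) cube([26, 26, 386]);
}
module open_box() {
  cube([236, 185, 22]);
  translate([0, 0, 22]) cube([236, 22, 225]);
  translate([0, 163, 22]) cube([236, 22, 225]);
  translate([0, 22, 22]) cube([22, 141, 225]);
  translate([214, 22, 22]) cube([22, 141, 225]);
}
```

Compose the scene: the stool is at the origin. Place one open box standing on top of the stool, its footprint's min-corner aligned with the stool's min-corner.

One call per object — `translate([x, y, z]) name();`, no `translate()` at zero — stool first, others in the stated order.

stool();
translate([0, 0, 408]) open_box();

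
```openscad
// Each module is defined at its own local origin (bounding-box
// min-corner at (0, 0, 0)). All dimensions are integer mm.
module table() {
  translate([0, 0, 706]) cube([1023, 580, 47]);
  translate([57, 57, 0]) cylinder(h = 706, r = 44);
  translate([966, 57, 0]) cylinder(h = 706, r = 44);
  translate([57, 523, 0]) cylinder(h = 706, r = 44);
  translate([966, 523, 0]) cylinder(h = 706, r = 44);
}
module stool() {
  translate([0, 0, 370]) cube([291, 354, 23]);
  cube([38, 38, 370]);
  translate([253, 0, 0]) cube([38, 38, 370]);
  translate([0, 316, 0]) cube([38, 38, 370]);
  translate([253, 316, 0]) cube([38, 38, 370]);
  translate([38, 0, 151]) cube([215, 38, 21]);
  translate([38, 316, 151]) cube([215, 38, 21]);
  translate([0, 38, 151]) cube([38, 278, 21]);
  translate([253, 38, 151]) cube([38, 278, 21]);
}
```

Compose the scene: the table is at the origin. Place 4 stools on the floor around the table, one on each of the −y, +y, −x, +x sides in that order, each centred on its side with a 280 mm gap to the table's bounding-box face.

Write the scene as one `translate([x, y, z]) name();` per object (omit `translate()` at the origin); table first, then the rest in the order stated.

table();
translate([366, -634, 0]) stool();
translate([366, 860, 0]) stool();
translate([-571, 113, 0]) stool();
translate([1303, 113, 0]) stool();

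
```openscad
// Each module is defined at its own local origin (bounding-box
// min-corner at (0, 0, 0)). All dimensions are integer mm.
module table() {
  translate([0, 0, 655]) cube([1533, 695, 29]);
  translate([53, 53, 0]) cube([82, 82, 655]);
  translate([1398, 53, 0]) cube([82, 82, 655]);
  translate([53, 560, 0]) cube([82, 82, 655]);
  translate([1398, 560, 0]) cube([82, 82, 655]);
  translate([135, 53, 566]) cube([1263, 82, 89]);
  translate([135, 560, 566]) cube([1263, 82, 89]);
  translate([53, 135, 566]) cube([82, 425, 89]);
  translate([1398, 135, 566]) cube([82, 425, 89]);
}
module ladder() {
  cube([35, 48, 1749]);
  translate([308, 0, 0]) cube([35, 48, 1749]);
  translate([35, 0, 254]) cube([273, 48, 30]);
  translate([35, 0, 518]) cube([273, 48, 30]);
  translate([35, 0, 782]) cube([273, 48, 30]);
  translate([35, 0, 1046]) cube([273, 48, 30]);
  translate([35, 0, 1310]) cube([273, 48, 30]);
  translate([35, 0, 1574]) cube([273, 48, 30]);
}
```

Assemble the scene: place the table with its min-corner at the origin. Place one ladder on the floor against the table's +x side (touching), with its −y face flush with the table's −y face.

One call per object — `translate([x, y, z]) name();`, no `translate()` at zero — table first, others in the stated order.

table();
translate([1533, 0, 0]) ladder();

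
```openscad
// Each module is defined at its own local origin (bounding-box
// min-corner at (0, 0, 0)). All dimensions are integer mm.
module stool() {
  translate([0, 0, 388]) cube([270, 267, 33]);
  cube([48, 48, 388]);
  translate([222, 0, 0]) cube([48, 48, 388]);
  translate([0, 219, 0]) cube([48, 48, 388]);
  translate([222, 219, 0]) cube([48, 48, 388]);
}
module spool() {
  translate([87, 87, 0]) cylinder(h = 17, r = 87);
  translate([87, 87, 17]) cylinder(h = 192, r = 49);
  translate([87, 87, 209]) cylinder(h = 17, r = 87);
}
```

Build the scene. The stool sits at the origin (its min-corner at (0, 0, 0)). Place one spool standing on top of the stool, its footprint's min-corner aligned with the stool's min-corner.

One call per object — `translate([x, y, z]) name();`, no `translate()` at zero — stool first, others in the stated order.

stool();
translate([0, 0, 421]) spool();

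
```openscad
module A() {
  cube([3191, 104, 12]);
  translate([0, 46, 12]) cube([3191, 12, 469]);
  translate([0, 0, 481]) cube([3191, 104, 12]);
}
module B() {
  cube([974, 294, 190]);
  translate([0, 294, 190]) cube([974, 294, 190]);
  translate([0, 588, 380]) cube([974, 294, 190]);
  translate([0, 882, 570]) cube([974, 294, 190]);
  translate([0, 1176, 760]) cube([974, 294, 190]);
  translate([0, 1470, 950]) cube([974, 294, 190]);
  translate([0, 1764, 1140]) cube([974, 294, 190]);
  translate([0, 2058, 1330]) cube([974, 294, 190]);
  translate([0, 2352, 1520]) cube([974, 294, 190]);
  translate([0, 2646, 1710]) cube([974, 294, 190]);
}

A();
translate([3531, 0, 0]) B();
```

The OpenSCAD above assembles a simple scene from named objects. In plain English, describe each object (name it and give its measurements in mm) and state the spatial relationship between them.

A is an I-beam lying along x, 3191 mm long. Overall section height 493 mm. Two flanges 104 mm wide (y) and 12 mm thick, one on the floor and one at the top; a web 12 mm thick runs between them, centred on the flange width.

B is a straight staircase of 10 solid steps. Each step is 974 mm wide (x), 294 mm deep (y, the going) and 190 mm tall (the rise). The first step rests on the floor; each subsequent step sits one going further in +y and one rise higher in +z, directly behind and above the previous step with no overlap.

The staircase is on the floor beside the I-beam on its +x side.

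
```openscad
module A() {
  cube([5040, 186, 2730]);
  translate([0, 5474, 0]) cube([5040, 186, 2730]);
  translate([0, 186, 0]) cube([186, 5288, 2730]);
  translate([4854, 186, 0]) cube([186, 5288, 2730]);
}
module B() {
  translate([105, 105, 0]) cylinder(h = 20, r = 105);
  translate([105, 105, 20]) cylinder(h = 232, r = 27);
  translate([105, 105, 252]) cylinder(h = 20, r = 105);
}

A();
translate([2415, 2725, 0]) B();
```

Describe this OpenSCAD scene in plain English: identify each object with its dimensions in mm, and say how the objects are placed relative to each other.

A is a box-shaped house frame (walls only): outside footprint 5040×5660 mm, wall height 2730 mm, wall thickness 186 mm. The two y-facing walls run the full x-width; the two x-facing walls fit between the inner faces of the y-facing walls.

B is a spool: two coaxial disc flanges of radius 105 mm and thickness 20 mm, joined by a core cylinder of radius 27 mm and height 232 mm. The lower flange rests on z = 0 and the three cylinders share a vertical axis.

The spool sits inside the house frame, centred.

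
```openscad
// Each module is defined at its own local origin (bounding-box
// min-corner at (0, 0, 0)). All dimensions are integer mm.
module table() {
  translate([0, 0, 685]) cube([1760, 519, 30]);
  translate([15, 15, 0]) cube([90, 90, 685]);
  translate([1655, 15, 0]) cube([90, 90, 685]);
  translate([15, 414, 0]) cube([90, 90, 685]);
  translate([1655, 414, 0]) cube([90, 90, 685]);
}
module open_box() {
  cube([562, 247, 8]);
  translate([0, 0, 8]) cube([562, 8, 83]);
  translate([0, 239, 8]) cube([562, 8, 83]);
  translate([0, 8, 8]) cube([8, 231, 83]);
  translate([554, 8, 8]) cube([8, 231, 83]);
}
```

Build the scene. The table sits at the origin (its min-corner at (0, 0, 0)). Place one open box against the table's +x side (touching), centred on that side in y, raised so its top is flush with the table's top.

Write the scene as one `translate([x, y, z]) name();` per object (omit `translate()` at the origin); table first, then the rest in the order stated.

table();
translate([1760, 136, 624]) open_box();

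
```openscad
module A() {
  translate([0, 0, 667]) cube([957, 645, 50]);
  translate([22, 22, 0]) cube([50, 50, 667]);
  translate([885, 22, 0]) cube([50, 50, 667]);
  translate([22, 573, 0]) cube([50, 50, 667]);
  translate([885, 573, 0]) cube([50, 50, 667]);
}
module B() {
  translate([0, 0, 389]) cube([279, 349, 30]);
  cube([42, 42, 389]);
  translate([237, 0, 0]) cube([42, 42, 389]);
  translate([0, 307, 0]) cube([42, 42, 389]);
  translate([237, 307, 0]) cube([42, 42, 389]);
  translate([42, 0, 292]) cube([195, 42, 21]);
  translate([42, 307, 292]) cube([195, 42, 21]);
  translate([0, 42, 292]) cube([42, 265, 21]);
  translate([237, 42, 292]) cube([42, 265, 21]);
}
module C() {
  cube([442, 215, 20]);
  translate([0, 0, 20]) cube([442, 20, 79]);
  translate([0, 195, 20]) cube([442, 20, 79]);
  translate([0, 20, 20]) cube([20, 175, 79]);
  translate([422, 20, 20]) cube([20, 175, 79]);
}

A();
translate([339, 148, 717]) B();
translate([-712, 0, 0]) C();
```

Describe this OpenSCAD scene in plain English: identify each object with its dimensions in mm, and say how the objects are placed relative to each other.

A is a table: top 957 mm (x) × 645 mm (y), 50 mm thick, upper face at z = 717 mm, on four 50×50 mm square legs, each inset 22 mm from the nearest pair of top edges, running from z = 0 to the bottom of the top.

B is a four-legged stool. The seat is 279×349 mm, 30 mm thick, top at z = 419 mm. It stands on four square legs, each 42×42 mm in cross-section, from z = 0 to the seat underside, each flush with a corner of the seat. Four stretchers, 42 mm wide and 21 mm tall, connect adjacent legs with their undersides at z = 292 mm, each running between the inner faces of the legs it joins and aligned with the legs' outer faces on the other axis.

C is an open-topped rectangular box: outside dimensions 442×215×99 mm, with a uniform wall and base thickness of 20 mm. The base is a full 442×215 slab on the floor; four walls sit on top of the base. The front and back walls (the −y and +y sides) span the full width; the two side walls fit between them.

The stool is on top of the table, centred. The open box is on the floor beside the table on its −x side.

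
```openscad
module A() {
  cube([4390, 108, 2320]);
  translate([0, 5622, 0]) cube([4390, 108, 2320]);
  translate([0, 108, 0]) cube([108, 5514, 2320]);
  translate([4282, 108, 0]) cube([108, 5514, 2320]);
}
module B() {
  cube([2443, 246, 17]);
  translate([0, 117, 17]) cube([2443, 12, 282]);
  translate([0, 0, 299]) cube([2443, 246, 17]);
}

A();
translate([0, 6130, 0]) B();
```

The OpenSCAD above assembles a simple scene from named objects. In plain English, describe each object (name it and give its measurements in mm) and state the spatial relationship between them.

A is the wall frame of a small rectangular building: four walls, each 2320 mm tall and 108 mm thick, enclosing a footprint 4390 mm (x) by 5730 mm (y) outside-to-outside, with no floor or roof. The front and back walls (the −y and +y sides) span the full width; the two side walls fit between them.

B is an I-beam lying along x, 2443 mm long. Overall section height 316 mm. Two flanges 246 mm wide (y) and 17 mm thick, one on the floor and one at the top; a web 12 mm thick runs between them, centred on the flange width.

The I-beam is on the floor beside the house frame on its +y side.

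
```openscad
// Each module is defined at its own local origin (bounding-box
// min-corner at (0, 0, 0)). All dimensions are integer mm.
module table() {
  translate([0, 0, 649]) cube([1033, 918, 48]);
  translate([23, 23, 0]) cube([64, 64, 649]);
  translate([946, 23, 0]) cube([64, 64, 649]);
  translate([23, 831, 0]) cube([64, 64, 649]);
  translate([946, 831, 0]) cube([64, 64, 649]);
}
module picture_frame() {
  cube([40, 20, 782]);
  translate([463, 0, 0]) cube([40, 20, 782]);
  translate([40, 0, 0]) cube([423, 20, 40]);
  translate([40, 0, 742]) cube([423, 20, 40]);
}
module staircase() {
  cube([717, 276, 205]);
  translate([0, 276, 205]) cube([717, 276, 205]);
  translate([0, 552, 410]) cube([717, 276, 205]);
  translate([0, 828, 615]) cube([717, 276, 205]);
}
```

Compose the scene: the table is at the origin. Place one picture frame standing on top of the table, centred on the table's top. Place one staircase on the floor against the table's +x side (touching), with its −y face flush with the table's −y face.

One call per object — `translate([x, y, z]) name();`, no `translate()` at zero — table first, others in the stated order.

table();
translate([265, 449, 697]) picture_frame();
translate([1033, 0, 0]) staircase();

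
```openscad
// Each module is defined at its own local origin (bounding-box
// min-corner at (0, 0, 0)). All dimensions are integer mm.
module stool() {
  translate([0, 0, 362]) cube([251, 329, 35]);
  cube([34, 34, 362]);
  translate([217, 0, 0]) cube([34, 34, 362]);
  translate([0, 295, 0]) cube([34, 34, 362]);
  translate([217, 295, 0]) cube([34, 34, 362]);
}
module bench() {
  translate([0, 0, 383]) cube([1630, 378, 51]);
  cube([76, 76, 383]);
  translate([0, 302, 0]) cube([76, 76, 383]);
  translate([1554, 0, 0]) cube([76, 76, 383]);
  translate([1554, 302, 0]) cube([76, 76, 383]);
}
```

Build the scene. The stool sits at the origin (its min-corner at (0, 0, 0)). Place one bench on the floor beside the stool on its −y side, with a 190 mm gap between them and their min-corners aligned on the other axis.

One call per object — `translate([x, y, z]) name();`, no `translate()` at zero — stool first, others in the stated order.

stool();
translate([0, -568, 0]) bench();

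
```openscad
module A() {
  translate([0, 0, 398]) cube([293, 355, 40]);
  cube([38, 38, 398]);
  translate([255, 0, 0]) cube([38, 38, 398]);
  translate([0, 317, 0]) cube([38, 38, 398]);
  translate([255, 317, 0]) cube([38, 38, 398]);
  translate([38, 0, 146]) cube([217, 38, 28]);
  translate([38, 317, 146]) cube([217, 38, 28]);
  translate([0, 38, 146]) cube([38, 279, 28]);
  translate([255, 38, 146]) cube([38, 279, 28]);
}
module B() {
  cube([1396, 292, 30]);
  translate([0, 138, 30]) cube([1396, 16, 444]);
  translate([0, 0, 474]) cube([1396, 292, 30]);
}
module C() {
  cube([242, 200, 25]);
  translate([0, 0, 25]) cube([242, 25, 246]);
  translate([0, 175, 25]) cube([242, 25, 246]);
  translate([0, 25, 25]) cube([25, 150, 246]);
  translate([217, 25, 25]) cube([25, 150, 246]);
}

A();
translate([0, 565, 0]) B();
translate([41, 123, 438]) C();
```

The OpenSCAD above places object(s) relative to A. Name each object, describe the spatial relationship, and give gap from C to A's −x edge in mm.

The open box's min-x is at 41; the stool's min-x is 0; gap = 41 mm.

A is a stool. B is an I-beam. C is an open box. The I-beam is on the floor beside the stool on its +y side. The open box is on top of the stool. The gap from the open box to the stool's −x edge is 41 mm.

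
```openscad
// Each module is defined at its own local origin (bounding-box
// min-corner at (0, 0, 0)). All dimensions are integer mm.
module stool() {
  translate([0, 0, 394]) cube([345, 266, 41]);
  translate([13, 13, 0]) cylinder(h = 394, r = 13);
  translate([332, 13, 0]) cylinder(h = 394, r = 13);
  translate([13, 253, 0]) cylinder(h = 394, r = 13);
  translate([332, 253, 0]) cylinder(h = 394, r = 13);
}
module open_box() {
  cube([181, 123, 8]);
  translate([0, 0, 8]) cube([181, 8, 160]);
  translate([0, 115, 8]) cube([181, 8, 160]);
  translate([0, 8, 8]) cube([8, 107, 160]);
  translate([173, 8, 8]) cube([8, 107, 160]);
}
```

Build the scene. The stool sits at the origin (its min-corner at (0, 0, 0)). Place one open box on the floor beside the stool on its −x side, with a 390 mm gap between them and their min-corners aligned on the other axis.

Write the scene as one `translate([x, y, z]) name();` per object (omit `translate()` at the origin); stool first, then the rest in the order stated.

stool();
translate([-571, 0, 0]) open_box();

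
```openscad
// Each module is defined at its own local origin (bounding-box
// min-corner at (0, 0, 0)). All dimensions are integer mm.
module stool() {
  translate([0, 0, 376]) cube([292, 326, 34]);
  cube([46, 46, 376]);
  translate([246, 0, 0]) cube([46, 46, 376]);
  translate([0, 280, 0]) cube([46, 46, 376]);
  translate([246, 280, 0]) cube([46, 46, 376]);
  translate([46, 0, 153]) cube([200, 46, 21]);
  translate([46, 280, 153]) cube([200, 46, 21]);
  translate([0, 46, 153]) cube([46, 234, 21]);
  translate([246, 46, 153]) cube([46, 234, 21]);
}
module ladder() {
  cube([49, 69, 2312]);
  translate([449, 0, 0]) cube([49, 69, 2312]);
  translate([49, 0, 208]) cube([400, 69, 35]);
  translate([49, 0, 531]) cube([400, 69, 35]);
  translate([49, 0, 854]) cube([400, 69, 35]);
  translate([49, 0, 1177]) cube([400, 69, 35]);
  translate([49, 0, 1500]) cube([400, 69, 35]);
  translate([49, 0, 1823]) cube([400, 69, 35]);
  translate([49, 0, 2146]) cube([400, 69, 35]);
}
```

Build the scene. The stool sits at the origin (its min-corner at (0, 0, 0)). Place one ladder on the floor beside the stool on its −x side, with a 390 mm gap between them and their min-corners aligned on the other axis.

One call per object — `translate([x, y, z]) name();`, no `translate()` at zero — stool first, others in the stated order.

stool();
translate([-888, 0, 0]) ladder();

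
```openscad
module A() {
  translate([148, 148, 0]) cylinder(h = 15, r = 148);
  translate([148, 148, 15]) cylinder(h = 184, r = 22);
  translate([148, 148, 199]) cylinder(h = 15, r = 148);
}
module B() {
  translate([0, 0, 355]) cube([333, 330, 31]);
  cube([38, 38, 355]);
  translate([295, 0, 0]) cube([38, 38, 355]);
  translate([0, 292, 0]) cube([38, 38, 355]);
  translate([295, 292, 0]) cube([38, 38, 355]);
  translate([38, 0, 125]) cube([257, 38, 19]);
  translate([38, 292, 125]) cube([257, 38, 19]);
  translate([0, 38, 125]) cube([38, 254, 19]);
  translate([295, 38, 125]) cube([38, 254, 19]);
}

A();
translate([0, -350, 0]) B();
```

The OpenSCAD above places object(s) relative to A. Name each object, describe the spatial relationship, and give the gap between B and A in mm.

A is a spool. B is a stool. The stool is on the floor beside the spool on its −y side. The gap between the stool and the spool is 20 mm.

The stool's nearest face is 20 mm from the spool's −y face.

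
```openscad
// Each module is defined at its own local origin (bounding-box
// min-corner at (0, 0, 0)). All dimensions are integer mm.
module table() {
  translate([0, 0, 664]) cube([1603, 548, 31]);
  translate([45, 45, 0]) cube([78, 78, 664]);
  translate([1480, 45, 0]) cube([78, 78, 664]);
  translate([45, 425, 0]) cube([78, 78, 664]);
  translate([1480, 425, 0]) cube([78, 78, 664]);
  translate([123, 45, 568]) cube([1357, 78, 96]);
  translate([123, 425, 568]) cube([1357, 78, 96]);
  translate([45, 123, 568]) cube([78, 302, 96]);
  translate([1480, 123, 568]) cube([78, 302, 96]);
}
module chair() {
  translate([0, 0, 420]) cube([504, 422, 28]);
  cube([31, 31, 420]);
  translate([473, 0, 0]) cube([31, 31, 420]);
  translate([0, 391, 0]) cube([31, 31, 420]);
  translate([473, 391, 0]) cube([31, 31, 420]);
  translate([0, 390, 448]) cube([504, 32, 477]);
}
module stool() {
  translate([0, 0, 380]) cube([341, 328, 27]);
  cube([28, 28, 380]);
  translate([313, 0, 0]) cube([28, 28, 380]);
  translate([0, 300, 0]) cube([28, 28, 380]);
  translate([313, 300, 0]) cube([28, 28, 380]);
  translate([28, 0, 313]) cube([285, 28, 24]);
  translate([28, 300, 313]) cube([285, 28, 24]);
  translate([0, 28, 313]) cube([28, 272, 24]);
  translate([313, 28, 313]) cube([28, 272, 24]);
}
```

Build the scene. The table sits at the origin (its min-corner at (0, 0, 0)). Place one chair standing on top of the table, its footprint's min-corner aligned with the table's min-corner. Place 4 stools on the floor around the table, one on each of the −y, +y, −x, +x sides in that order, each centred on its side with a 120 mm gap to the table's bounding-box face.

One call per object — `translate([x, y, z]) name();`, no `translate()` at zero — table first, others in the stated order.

table();
translate([0, 0, 695]) chair();
translate([631, -448, 0]) stool();
translate([631, 668, 0]) stool();
translate([-461, 110, 0]) stool();
translate([1723, 110, 0]) stool();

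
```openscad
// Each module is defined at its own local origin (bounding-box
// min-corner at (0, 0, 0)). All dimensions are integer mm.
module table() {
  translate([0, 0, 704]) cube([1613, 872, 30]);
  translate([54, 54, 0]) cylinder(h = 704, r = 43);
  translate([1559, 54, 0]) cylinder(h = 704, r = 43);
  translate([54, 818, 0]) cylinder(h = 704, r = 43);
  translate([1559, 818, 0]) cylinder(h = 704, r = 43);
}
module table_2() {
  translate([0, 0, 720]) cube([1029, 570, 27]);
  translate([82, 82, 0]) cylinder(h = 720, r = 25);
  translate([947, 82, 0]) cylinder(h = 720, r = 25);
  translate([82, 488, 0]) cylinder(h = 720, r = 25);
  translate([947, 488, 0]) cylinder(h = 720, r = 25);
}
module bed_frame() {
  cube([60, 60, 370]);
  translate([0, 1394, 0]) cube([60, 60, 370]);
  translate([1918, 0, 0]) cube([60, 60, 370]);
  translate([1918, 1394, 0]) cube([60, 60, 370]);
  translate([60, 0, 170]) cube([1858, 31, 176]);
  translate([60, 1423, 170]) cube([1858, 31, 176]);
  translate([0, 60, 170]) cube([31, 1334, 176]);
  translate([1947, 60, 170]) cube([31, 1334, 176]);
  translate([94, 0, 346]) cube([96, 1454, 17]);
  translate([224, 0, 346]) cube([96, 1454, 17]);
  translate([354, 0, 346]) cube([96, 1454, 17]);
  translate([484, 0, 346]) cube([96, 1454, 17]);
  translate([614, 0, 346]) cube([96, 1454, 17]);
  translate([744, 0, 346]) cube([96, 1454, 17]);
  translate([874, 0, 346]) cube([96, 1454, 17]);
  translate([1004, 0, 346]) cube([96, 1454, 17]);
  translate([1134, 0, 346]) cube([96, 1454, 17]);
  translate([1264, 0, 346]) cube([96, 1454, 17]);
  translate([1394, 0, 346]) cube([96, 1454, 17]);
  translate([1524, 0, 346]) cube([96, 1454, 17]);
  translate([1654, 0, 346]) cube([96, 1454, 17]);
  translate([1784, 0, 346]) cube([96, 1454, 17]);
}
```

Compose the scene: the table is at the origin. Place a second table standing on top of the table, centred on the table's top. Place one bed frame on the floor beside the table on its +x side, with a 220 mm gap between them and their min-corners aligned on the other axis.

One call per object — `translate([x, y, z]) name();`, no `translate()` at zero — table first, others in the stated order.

table();
translate([292, 151, 734]) table_2();
translate([1833, 0, 0]) bed_frame();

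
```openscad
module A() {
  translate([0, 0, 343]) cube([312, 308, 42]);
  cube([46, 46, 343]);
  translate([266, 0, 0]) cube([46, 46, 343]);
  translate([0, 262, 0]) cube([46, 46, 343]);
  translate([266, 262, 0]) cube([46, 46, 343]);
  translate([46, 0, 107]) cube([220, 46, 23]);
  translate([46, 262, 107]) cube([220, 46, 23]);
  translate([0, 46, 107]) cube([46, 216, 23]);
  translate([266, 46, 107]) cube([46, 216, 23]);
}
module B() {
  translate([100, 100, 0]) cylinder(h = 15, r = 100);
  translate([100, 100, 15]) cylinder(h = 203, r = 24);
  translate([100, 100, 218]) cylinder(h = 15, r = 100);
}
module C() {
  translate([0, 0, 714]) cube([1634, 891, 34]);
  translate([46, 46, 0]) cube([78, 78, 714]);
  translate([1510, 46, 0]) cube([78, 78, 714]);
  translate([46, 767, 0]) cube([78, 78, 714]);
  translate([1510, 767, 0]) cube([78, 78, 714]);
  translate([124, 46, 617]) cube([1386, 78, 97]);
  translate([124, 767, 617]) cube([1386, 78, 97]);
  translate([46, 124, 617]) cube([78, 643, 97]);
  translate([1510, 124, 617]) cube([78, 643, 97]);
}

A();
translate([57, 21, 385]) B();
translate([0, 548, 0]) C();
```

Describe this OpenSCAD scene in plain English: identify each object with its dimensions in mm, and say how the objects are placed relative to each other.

A is a four-legged stool. The seat is a 312×308×42 mm slab whose top surface is at z = 385 mm; four square legs, each 46×46 mm in cross-section, run from the floor (z = 0) to the underside of the seat, each flush with a corner of the seat. Four stretchers, 46 mm wide and 23 mm tall, connect adjacent legs with their undersides at z = 107 mm, each running between the inner faces of the legs it joins and aligned with the legs' outer faces on the other axis.

B is a spool: two coaxial disc flanges of radius 100 mm and thickness 15 mm, joined by a core cylinder of radius 24 mm and height 203 mm. The lower flange rests on z = 0 and the three cylinders share a vertical axis.

C is a table: top 1634 mm (x) × 891 mm (y), 34 mm thick, upper face at z = 748 mm, on four 78×78 mm square legs, each inset 46 mm from the nearest pair of top edges, running from z = 0 to the bottom of the top. Four apron rails, 78 mm thick and 97 mm tall, run between adjacent legs with their top edges flush with the underside of the top and their outer faces flush with the legs' outer faces.

The spool is on top of the stool. The table is on the floor beside the stool on its +y side.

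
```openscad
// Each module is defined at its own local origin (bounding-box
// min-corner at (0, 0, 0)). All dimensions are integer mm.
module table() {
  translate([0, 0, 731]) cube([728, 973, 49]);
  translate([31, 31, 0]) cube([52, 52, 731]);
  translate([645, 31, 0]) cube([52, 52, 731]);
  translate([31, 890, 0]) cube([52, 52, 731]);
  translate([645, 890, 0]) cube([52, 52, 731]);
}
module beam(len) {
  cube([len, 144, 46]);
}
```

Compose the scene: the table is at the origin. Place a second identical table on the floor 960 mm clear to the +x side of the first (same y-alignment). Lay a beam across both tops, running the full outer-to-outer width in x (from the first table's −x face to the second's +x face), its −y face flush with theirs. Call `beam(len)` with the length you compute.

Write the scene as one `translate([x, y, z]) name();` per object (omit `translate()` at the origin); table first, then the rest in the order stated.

table();
translate([1688, 0, 0]) table();
translate([0, 0, 780]) beam(2416);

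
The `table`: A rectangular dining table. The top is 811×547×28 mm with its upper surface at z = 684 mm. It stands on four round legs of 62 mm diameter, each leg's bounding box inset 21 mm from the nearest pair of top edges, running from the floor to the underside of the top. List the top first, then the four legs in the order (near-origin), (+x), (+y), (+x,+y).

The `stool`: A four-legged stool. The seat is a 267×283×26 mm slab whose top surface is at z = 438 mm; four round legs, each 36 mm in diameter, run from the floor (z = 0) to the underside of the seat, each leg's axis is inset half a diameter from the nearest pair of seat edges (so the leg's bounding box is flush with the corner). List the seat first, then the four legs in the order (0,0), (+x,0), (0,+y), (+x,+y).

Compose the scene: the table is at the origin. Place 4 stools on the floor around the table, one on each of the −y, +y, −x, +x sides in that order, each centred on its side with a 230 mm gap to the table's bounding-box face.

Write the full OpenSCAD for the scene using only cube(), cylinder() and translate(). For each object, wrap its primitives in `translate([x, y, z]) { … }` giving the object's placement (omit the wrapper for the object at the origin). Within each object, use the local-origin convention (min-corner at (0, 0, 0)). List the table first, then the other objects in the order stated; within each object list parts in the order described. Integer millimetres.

translate([0, 0, 656]) cube([811, 547, 28]);
translate([52, 52, 0]) cylinder(h = 656, r = 31);
translate([759, 52, 0]) cylinder(h = 656, r = 31);
translate([52, 495, 0]) cylinder(h = 656, r = 31);
translate([759, 495, 0]) cylinder(h = 656, r = 31);
translate([272, -513, 0]) {
  translate([0, 0, 412]) cube([267, 283, 26]);
  translate([18, 18, 0]) cylinder(h = 412, r = 18);
  translate([249, 18, 0]) cylinder(h = 412, r = 18);
  translate([18, 265, 0]) cylinder(h = 412, r = 18);
  translate([249, 265, 0]) cylinder(h = 412, r = 18);
}
translate([272, 777, 0]) {
  translate([0, 0, 412]) cube([267, 283, 26]);
  translate([18, 18, 0]) cylinder(h = 412, r = 18);
  translate([249, 18, 0]) cylinder(h = 412, r = 18);
  translate([18, 265, 0]) cylinder(h = 412, r = 18);
  translate([249, 265, 0]) cylinder(h = 412, r = 18);
}
translate([-497, 132, 0]) {
  translate([0, 0, 412]) cube([267, 283, 26]);
  translate([18, 18, 0]) cylinder(h = 412, r = 18);
  translate([249, 18, 0]) cylinder(h = 412, r = 18);
  translate([18, 265, 0]) cylinder(h = 412, r = 18);
  translate([249, 265, 0]) cylinder(h = 412, r = 18);
}
translate([1041, 132, 0]) {
  translate([0, 0, 412]) cube([267, 283, 26]);
  translate([18, 18, 0]) cylinder(h = 412, r = 18);
  translate([249, 18, 0]) cylinder(h = 412, r = 18);
  translate([18, 265, 0]) cylinder(h = 412, r = 18);
  translate([249, 265, 0]) cylinder(h = 412, r = 18);
}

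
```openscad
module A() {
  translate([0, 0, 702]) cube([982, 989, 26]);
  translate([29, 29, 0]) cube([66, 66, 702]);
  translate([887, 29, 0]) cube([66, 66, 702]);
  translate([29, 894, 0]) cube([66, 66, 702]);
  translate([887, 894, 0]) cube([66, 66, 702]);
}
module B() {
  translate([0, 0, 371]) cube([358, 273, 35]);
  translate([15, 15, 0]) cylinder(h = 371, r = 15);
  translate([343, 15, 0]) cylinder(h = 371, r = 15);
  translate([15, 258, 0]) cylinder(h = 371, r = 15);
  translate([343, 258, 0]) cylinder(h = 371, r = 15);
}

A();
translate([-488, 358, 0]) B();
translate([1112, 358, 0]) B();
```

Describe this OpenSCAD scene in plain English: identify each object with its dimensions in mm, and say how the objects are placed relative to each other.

A is a table with a 982×989 mm rectangular top, 26 mm thick, top surface at z = 728 mm, supported by four 66×66 mm square legs, each inset 29 mm from the nearest pair of top edges, running from the floor.

B is a four-legged stool. The seat is a 358×273×35 mm slab whose top surface is at z = 406 mm; four round legs, each 30 mm in diameter, run from the floor (z = 0) to the underside of the seat, each leg's axis is inset half a diameter from the nearest pair of seat edges (so the leg's bounding box is flush with the corner).

Two stools sit around the table at the −x, +x sides.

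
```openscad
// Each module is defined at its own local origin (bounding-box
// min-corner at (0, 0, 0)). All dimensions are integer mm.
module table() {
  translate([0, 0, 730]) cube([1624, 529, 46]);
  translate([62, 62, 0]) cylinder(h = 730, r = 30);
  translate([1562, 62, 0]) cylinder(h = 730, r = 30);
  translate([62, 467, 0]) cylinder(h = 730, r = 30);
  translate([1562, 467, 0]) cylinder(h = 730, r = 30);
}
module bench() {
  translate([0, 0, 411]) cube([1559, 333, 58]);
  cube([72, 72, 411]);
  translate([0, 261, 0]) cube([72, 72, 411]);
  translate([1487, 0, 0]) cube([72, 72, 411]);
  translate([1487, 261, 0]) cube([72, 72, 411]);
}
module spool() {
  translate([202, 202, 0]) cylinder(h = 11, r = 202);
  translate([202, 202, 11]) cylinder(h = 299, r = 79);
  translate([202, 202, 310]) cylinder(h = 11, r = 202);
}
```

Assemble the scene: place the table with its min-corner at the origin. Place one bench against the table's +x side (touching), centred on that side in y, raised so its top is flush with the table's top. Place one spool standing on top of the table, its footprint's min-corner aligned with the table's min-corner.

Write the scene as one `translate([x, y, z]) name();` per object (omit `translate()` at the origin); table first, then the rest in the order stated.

table();
translate([1624, 98, 307]) bench();
translate([0, 0, 776]) spool();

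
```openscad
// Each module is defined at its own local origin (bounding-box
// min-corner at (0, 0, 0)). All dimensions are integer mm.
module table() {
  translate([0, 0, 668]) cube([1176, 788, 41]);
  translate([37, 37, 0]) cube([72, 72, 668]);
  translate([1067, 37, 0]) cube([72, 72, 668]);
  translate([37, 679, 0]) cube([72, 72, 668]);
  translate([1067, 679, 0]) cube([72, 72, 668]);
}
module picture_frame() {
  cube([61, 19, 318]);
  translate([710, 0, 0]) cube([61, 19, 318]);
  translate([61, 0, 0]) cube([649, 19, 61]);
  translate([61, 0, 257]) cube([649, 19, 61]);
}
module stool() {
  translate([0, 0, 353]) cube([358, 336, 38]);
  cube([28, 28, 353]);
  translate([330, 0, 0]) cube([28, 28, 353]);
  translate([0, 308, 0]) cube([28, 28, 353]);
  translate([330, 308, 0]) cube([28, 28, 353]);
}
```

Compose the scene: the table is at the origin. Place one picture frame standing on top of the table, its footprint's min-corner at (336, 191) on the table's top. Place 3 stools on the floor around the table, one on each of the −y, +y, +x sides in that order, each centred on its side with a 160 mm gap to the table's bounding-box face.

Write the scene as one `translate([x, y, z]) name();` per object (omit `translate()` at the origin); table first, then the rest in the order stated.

table();
translate([336, 191, 709]) picture_frame();
translate([409, -496, 0]) stool();
translate([409, 948, 0]) stool();
translate([1336, 226, 0]) stool();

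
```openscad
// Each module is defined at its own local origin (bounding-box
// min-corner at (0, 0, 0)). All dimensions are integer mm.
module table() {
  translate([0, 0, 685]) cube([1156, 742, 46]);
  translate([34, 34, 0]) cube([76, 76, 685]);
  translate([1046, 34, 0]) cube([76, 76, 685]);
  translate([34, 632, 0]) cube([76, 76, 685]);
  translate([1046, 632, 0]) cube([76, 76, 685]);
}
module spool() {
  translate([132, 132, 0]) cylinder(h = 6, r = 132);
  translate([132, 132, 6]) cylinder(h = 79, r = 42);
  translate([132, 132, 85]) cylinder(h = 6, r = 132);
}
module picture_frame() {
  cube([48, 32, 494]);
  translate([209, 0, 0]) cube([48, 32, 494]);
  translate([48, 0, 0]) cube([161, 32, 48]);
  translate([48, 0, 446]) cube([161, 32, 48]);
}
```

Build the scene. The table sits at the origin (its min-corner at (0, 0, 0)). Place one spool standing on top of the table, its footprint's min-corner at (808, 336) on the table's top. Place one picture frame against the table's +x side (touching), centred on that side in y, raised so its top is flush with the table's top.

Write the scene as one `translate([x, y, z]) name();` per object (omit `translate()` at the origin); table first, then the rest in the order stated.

table();
translate([808, 336, 731]) spool();
translate([1156, 355, 237]) picture_frame();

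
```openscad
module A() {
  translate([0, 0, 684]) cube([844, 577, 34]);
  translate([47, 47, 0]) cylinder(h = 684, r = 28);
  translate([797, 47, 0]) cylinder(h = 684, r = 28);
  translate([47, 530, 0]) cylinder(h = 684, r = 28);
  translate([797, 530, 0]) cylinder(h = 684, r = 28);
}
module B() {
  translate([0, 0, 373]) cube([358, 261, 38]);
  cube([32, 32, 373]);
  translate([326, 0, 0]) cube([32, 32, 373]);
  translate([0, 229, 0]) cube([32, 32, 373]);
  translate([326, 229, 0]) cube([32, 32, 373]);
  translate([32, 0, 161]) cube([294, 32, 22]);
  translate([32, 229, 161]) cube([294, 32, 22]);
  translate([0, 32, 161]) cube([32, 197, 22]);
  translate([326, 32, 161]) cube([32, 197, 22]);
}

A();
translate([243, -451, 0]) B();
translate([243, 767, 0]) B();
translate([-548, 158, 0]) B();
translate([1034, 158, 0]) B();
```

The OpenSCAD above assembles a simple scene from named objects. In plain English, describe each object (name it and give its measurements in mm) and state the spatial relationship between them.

A is a rectangular dining table. The top is 844×577×34 mm with its upper surface at z = 718 mm. It stands on four round legs of 56 mm diameter, each leg's bounding box inset 19 mm from the nearest pair of top edges, running from the floor to the underside of the top.

B is a four-legged stool. The seat is a 358×261×38 mm slab whose top surface is at z = 411 mm; four square legs, each 32×32 mm in cross-section, run from the floor (z = 0) to the underside of the seat, each flush with a corner of the seat. Four stretchers, 32 mm wide and 22 mm tall, connect adjacent legs with their undersides at z = 161 mm, each running between the inner faces of the legs it joins and aligned with the legs' outer faces on the other axis.

Four stools sit around the table at the −y, +y, −x, +x sides.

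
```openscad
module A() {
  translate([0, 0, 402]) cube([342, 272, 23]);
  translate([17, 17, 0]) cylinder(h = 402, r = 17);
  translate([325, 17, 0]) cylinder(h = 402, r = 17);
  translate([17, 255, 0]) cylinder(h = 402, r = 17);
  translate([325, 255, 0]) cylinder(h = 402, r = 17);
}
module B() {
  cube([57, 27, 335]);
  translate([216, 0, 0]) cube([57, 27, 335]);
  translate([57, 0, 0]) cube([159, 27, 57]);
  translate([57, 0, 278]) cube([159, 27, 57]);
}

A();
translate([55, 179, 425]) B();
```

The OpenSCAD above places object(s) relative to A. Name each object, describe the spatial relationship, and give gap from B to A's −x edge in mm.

The picture frame's min-x is at 55; the stool's min-x is 0; gap = 55 mm.

A is a stool. B is a picture frame. The picture frame is on top of the stool. The gap from the picture frame to the stool's −x edge is 55 mm.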